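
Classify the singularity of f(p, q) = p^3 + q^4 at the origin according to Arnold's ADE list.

E_{6}

The Hessian of f at 0 is [[0, 0], [0, 0]] with rank 0, so corank 2. A Groebner basis of the Jacobian ideal J(f) in C{p,q} is {q^3, p^2}; counting standard monomials gives mu = 6. Corank 2; j^3 = p^3 is a perfect cube, so E-series; the 4-jet and mu = 6 give E_6.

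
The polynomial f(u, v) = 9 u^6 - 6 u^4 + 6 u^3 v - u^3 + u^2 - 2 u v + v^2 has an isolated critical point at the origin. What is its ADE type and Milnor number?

Type A_{2}, Milnor number mu = 2.

The Hessian of f at 0 has rank 1. Corank 1: A-series; mu = 2 gives A_2.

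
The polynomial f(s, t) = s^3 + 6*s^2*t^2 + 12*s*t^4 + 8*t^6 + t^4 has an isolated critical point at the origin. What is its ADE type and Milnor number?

The Hessian of f at 0 is [[0, 0], [0, 0]] with rank 0, so corank 2. A Groebner basis of the Jacobian ideal J(f) in C{s,t} is {s^3, s^2*t, s^2/4 + s*t^2, t^3}; counting standard monomials gives mu = 6. Corank 2; j^3 = s^3 is a perfect cube, so E-series; the 4-jet and mu = 6 give E_6.

Type E6, Milnor number mu = 6.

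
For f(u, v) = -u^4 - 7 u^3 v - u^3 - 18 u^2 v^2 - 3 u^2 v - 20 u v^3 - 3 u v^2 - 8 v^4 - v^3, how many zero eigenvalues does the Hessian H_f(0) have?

Hessian at 0 has rank 0.

2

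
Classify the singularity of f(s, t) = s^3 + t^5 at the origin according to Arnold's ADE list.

E_8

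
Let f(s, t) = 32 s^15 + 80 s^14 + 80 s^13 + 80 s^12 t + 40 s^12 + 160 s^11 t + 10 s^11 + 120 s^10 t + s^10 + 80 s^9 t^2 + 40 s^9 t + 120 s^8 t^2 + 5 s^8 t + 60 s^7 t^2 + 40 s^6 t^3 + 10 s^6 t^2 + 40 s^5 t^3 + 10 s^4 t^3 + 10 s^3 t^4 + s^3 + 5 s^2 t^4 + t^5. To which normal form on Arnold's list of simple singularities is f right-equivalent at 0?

E_{8}

The Hessian of f at 0 is [[0, 0], [0, 0]] with rank 0, so corank 2. A Groebner basis of the Jacobian ideal J(f) in C{s,t} is {t^4, s^2}; counting standard monomials gives mu = 8. Corank 2; j^3 = s^3 is a perfect cube, so E-series; the 5-jet and mu = 8 give E_8.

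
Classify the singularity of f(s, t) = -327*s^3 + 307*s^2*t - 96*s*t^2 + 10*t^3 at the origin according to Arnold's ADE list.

D_4

The Hessian of f at 0 has rank 0. Corank 2; j^3 = -(3*s - t)*(109*s^2 - 66*s*t + 10*t^2) splits into three distinct lines over C (the quadratic factor has nonzero discriminant), so D_4.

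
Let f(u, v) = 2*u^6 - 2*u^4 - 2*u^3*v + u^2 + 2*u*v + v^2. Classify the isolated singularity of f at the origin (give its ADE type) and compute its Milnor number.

The Hessian of f at 0 is [[2, 2], [2, 2]] with rank 1, so corank 1. A Groebner basis of the Jacobian ideal J(f) in C{u,v} is {u*v^2 - u - v, u + v^3 + v, u^2 + 2*u*v + v^2}; counting standard monomials gives mu = 5. Corank 1: A-series; mu = 5 gives A_5.

Type A_{5}, Milnor number mu = 5.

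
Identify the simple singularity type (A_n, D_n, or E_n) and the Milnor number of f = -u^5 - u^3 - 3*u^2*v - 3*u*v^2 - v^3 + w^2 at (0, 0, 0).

Type E_{8}, Milnor number mu = 8.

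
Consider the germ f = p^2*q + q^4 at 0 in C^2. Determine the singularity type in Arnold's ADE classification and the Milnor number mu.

The Hessian of f at 0 has rank 0. Corank 2; j^3 = p^2*q has shape L^2 M (L != M), so D-series; mu = 5 gives D_5.

Type D5, Milnor number mu = 5.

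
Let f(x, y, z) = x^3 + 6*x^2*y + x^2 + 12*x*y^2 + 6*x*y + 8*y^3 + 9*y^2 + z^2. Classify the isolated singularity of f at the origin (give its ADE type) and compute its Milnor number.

Type A2, Milnor number mu = 2.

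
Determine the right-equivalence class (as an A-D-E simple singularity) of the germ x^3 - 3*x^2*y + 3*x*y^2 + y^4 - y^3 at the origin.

E_{6}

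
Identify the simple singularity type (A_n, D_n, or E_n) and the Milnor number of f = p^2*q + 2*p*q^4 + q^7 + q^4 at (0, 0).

Type D_{5}, Milnor number mu = 5.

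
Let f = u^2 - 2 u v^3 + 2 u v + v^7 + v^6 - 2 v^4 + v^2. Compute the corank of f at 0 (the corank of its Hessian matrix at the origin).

1

The Hessian at 0 is [[2, 2], [2, 2]] of rank 1; hence corank 1.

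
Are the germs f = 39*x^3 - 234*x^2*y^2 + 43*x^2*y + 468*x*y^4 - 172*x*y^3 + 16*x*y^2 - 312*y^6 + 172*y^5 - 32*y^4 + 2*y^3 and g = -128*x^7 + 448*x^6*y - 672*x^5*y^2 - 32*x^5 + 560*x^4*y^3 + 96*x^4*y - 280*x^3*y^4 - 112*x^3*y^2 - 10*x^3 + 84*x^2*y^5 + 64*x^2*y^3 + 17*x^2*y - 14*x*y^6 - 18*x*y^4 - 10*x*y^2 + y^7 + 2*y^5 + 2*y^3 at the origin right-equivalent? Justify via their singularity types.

The Hessian of f at 0 has rank 0. Corank 2; j^3 = (3*x + y)*(13*x^2 + 10*x*y + 2*y^2) splits into three distinct lines over C (the quadratic factor has nonzero discriminant), so D_4. The Hessian of g at 0 has rank 0. Corank 2; j^3 = -(2*x - y)*(5*x^2 - 6*x*y + 2*y^2) splits into three distinct lines over C (the quadratic factor has nonzero discriminant), so D_4. Both have type D_4, hence right-equivalent.

Yes.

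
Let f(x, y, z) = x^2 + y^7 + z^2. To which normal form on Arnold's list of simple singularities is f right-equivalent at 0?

A_{6}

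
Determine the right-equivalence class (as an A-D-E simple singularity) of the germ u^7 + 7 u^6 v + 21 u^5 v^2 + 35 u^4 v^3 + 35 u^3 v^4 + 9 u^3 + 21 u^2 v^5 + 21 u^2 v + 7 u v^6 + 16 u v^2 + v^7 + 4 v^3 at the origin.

The Hessian of f at 0 is [[0, 0], [0, 0]] with rank 0, so corank 2. A Groebner basis of the Jacobian ideal J(f) in C{u,v} is {-2187*u*v/7 + v^6 - 1458*v^2/7, u*v^2 + 2*v^3/3, u^2 + 5*u*v/3 + 2*v^2/3}; counting standard monomials gives mu = 8. Corank 2; j^3 = (u + v)*(3*u + 2*v)^2 has shape L^2 M (L != M), so D-series; mu = 8 gives D_8.

D8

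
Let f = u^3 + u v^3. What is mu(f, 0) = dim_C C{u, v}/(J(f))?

7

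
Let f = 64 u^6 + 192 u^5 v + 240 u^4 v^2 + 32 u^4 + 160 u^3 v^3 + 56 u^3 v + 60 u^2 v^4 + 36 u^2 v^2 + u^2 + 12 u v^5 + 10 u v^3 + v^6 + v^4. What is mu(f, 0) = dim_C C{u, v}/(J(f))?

The Hessian of f at 0 is [[2, 0], [0, 0]] with rank 1, so corank 1. A Groebner basis of the Jacobian ideal J(f) in C{u,v} is {v^3, u}; counting standard monomials gives mu = 3. Corank 1: A-series; mu = 3 gives A_3.

3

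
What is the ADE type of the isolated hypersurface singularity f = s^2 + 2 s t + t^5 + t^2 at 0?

A4

The Hessian of f at 0 has rank 1. Corank 1: A-series; mu = 4 gives A_4.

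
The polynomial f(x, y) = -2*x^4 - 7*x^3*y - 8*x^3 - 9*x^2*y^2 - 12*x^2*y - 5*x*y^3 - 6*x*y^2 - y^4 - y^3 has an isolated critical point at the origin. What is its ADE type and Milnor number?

Type E_7, Milnor number mu = 7.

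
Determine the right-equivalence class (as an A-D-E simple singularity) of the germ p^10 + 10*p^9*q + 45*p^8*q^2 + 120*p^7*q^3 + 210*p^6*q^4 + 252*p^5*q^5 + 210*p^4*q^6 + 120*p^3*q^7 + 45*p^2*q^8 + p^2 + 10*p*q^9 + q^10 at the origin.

The Hessian of f at 0 is [[2, 0], [0, 0]] with rank 1, so corank 1. A Groebner basis of the Jacobian ideal J(f) in C{p,q} is {q^9, p}; counting standard monomials gives mu = 9. Corank 1: A-series; mu = 9 gives A_9.

A_{9}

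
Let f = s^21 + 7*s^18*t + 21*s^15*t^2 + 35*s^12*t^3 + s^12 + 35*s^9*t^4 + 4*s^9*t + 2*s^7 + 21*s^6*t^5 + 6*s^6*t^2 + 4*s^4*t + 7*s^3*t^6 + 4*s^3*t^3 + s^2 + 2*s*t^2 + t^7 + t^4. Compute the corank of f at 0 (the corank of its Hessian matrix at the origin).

1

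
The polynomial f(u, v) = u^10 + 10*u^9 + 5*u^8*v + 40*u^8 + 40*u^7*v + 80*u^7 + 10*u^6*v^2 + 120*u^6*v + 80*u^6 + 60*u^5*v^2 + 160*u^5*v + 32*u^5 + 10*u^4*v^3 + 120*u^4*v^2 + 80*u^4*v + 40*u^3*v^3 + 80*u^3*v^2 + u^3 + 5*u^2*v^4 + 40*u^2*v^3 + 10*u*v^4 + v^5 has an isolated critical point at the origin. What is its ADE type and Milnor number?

Type E_8, Milnor number mu = 8.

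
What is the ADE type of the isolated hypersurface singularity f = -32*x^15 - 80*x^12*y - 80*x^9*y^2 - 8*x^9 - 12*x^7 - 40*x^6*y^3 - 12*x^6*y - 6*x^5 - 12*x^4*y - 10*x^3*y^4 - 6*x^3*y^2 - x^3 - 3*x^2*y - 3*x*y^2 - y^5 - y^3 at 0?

E8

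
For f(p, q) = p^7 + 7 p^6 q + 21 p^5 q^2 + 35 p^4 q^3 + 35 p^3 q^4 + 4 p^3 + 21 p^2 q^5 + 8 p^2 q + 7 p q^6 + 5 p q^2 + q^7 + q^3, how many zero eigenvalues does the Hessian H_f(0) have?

2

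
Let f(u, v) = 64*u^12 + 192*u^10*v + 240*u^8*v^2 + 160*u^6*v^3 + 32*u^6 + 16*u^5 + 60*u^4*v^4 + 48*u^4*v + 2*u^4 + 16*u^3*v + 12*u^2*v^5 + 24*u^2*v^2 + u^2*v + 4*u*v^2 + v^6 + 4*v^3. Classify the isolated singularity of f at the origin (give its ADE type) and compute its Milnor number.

The Hessian of f at 0 has rank 0. Corank 2; j^3 = v*(u + 2*v)^2 has shape L^2 M (L != M), so D-series; mu = 7 gives D_7.

Type D_{7}, Milnor number mu = 7.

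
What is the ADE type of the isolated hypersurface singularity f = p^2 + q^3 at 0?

A_2

The Hessian of f at 0 is [[2, 0], [0, 0]] with rank 1, so corank 1. A Groebner basis of the Jacobian ideal J(f) in C{p,q} is {q^2, p}; counting standard monomials gives mu = 2. Corank 1: A-series; mu = 2 gives A_2.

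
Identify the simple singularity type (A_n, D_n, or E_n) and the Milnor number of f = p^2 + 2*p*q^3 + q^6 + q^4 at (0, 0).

The Hessian of f at 0 is [[2, 0], [0, 0]] with rank 1, so corank 1. A Groebner basis of the Jacobian ideal J(f) in C{p,q} is {q^3, p}; counting standard monomials gives mu = 3. Corank 1: A-series; mu = 3 gives A_3.

Type A_{3}, Milnor number mu = 3.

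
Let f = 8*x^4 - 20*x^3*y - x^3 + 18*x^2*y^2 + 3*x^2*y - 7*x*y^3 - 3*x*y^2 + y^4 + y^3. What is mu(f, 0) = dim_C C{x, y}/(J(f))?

The Hessian of f at 0 has rank 0. Corank 2; j^3 = -(x - y)^3 is a perfect cube, so E-series; the 4-jet and mu = 7 give E_7.

7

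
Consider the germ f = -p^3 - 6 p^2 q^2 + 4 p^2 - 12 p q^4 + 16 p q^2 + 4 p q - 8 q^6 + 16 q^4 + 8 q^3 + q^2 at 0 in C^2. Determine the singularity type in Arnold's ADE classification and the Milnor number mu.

Type A2, Milnor number mu = 2.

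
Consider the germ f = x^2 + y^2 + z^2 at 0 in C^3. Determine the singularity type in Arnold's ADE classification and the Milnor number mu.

Type A_1, Milnor number mu = 1.

The Hessian of f at 0 is [[2, 0, 0], [0, 2, 0], [0, 0, 2]] with rank 3, so corank 0. A Groebner basis of the Jacobian ideal J(f) in C{x,y,z} is {x, y, z}; counting standard monomials gives mu = 1. Corank 0: nondegenerate Morse point, so A_1.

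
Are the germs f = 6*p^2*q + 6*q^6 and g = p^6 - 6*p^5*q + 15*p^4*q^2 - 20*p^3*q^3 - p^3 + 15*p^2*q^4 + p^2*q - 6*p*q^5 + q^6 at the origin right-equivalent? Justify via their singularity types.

The Hessian of f at 0 is [[0, 0], [0, 0]] with rank 0, so corank 2. A Groebner basis of the Jacobian ideal J(f) in C{p,q} is {p^2/6 + q^5, p^3, p*q}; counting standard monomials gives mu = 7. Corank 2; j^3 = 6*p^2*q has shape L^2 M (L != M), so D-series; mu = 7 gives D_7. The Hessian of g at 0 is [[0, 0], [0, 0]] with rank 0, so corank 2. A Groebner basis of the Jacobian ideal J(g) in C{p,q} is {p*q/6 + q^5, p*q^2, p^2 - p*q}; counting standard monomials gives mu = 7. Corank 2; j^3 = -p^2*(p - q) has shape L^2 M (L != M), so D-series; mu = 7 gives D_7. Both have type D_7, hence right-equivalent.

Yes.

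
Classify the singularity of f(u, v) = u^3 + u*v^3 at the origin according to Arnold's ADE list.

The Hessian of f at 0 has rank 0. Corank 2; j^3 = u^3 is a perfect cube, so E-series; the 4-jet and mu = 7 give E_7.

E_7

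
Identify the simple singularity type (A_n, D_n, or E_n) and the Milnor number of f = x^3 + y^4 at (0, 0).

Type E6, Milnor number mu = 6.

The Hessian of f at 0 is [[0, 0], [0, 0]] with rank 0, so corank 2. A Groebner basis of the Jacobian ideal J(f) in C{x,y} is {y^3, x^2}; counting standard monomials gives mu = 6. Corank 2; j^3 = x^3 is a perfect cube, so E-series; the 4-jet and mu = 6 give E_6.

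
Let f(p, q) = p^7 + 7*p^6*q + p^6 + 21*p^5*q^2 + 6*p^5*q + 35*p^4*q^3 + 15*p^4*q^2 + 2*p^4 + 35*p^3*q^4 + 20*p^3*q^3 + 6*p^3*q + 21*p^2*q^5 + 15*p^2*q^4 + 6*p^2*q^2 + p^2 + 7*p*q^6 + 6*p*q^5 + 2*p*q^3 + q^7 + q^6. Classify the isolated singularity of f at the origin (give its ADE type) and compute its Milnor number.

The Hessian of f at 0 has rank 1. Corank 1: A-series; mu = 6 gives A_6.

Type A_{6}, Milnor number mu = 6.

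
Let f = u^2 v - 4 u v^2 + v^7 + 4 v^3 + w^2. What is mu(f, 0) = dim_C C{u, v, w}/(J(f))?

8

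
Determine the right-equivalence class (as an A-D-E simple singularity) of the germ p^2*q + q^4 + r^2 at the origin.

The Hessian of f at 0 is [[0, 0, 0], [0, 0, 0], [0, 0, 2]] with rank 1, so corank 2. A Groebner basis of the Jacobian ideal J(f) in C{p,q,r} is {p^3, p^2/4 + q^3, p*q, r}; counting standard monomials gives mu = 5. Corank 2; j^3 = p^2*q has shape L^2 M (L != M), so D-series; mu = 5 gives D_5.

D_5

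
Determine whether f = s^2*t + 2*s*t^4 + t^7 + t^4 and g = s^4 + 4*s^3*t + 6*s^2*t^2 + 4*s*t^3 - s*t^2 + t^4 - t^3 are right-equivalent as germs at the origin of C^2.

Yes.

The Hessian of f at 0 has rank 0. Corank 2; j^3 = s^2*t has shape L^2 M (L != M), so D-series; mu = 5 gives D_5. The Hessian of g at 0 has rank 0. Corank 2; j^3 = -t^2*(s + t) has shape L^2 M (L != M), so D-series; mu = 5 gives D_5. Both have type D_5, hence right-equivalent.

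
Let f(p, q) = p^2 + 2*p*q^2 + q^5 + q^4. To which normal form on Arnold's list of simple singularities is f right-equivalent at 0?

A_{4}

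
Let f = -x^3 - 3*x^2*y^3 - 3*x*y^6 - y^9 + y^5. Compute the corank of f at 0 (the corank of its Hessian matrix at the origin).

The Hessian at 0 is [[0, 0], [0, 0]] of rank 0; hence corank 2.

2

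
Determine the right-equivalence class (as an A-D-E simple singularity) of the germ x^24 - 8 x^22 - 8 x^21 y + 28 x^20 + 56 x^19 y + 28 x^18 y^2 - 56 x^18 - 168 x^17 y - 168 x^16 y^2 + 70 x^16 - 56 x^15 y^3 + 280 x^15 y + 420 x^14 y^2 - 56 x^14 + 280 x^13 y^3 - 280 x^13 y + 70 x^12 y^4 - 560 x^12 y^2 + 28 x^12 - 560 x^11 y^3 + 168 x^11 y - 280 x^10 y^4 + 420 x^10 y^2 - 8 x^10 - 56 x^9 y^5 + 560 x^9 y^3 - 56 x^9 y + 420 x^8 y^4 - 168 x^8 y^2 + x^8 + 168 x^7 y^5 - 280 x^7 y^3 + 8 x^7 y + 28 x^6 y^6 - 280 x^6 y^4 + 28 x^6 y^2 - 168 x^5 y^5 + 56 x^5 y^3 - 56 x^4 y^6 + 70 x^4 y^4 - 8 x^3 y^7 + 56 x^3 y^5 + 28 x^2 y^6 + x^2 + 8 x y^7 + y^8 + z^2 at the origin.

The Hessian of f at 0 has rank 2. Corank 1: A-series; mu = 7 gives A_7.

A_{7}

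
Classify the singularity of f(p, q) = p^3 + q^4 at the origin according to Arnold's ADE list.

The Hessian of f at 0 is [[0, 0], [0, 0]] with rank 0, so corank 2. A Groebner basis of the Jacobian ideal J(f) in C{p,q} is {q^3, p^2}; counting standard monomials gives mu = 6. Corank 2; j^3 = p^3 is a perfect cube, so E-series; the 4-jet and mu = 6 give E_6.

E6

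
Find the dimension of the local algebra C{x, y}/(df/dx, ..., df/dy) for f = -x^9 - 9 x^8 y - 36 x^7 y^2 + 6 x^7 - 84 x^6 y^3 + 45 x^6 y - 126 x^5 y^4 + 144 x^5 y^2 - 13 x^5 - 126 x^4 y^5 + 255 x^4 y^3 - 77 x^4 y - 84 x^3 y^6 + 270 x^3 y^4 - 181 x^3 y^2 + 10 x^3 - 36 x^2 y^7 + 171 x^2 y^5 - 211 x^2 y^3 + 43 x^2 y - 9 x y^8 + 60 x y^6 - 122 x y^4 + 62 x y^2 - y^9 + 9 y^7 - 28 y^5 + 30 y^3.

4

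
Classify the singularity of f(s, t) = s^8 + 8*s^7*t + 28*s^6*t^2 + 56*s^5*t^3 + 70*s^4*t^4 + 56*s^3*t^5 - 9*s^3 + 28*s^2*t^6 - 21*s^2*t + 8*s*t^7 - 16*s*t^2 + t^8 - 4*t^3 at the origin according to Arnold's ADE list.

D_{9}

The Hessian of f at 0 has rank 0. Corank 2; j^3 = -(s + t)*(3*s + 2*t)^2 has shape L^2 M (L != M), so D-series; mu = 9 gives D_9.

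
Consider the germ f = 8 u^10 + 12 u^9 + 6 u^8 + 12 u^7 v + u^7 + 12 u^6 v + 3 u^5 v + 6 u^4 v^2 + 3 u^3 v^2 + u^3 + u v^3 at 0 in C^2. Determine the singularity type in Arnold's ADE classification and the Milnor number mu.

The Hessian of f at 0 has rank 0. Corank 2; j^3 = u^3 is a perfect cube, so E-series; the 4-jet and mu = 7 give E_7.

Type E_{7}, Milnor number mu = 7.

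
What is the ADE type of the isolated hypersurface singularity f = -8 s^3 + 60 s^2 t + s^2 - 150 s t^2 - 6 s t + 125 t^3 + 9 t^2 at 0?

A_2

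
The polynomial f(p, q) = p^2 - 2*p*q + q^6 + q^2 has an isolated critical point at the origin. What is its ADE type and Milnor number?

The Hessian of f at 0 is [[2, -2], [-2, 2]] with rank 1, so corank 1. A Groebner basis of the Jacobian ideal J(f) in C{p,q} is {q^5, p - q}; counting standard monomials gives mu = 5. Corank 1: A-series; mu = 5 gives A_5.

Type A_{5}, Milnor number mu = 5.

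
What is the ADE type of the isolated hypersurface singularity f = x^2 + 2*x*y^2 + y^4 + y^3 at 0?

A_2

The Hessian of f at 0 has rank 1. Corank 1: A-series; mu = 2 gives A_2.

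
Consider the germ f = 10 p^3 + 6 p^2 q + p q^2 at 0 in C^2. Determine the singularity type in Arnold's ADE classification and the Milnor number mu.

The Hessian of f at 0 has rank 0. Corank 2; j^3 = p*(10*p^2 + 6*p*q + q^2) splits into three distinct lines over C (the quadratic factor has nonzero discriminant), so D_4.

Type D4, Milnor number mu = 4.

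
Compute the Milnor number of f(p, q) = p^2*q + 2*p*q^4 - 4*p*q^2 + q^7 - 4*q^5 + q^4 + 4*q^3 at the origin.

5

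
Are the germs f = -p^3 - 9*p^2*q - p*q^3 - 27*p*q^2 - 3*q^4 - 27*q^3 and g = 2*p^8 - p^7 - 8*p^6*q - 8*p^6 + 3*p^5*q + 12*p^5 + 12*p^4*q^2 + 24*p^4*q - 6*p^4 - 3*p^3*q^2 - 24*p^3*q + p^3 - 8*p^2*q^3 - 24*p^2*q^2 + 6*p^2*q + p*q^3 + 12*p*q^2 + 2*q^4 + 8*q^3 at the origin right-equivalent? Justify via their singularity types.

The Hessian of f at 0 has rank 0. Corank 2; j^3 = -(p + 3*q)^3 is a perfect cube, so E-series; the 4-jet and mu = 7 give E_7. The Hessian of g at 0 has rank 0. Corank 2; j^3 = (p + 2*q)^3 is a perfect cube, so E-series; the 4-jet and mu = 7 give E_7. Both have type E_7, hence right-equivalent.

Yes.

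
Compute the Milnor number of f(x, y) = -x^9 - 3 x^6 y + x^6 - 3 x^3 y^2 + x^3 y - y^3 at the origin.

7

The Hessian of f at 0 has rank 0. Corank 2; j^3 = -y^3 is a perfect cube, so E-series; the 4-jet and mu = 7 give E_7.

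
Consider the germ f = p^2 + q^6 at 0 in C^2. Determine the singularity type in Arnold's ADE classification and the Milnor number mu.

Type A_{5}, Milnor number mu = 5.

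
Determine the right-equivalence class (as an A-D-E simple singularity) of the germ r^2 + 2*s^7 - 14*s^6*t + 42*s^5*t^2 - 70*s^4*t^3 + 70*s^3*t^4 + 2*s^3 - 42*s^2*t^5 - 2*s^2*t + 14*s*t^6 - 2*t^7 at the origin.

The Hessian of f at 0 is [[0, 0, 0], [0, 0, 0], [0, 0, 2]] with rank 1, so corank 2. A Groebner basis of the Jacobian ideal J(f) in C{s,t,r} is {s*t/7 + t^6, s*t^2, s^2 - s*t, r}; counting standard monomials gives mu = 8. Corank 2; j^3 = 2*s^2*(s - t) has shape L^2 M (L != M), so D-series; mu = 8 gives D_8.

D_{8}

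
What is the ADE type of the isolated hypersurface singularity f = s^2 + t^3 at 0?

The Hessian of f at 0 is [[2, 0], [0, 0]] with rank 1, so corank 1. A Groebner basis of the Jacobian ideal J(f) in C{s,t} is {t^2, s}; counting standard monomials gives mu = 2. Corank 1: A-series; mu = 2 gives A_2.

A2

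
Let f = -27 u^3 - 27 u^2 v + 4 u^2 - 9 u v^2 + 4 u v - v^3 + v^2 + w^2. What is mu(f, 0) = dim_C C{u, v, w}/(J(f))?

The Hessian of f at 0 has rank 2. Corank 1: A-series; mu = 2 gives A_2.

2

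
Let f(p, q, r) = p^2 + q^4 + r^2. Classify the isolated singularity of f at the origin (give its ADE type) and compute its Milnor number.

Type A_3, Milnor number mu = 3.

The Hessian of f at 0 has rank 2. Corank 1: A-series; mu = 3 gives A_3.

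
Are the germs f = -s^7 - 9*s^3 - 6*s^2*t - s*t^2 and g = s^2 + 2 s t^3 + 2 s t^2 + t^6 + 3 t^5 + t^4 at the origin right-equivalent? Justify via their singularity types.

No.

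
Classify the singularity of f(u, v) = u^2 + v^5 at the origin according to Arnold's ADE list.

The Hessian of f at 0 has rank 1. Corank 1: A-series; mu = 4 gives A_4.

A_{4}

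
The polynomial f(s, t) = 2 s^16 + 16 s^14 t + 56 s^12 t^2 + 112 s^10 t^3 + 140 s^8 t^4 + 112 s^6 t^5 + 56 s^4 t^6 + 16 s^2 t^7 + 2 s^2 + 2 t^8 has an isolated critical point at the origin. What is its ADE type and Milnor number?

Type A_7, Milnor number mu = 7.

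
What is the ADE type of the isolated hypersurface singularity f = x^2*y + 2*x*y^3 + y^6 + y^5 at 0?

D_{7}

The Hessian of f at 0 has rank 0. Corank 2; j^3 = x^2*y has shape L^2 M (L != M), so D-series; mu = 7 gives D_7.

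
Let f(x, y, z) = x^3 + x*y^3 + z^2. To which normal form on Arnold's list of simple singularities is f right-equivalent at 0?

E_7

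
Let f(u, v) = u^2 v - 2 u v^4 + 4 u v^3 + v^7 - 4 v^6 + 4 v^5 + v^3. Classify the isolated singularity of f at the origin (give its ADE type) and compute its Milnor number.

The Hessian of f at 0 has rank 0. Corank 2; j^3 = v*(u^2 + v^2) splits into three distinct lines over C (the quadratic factor has nonzero discriminant), so D_4.

Type D_{4}, Milnor number mu = 4.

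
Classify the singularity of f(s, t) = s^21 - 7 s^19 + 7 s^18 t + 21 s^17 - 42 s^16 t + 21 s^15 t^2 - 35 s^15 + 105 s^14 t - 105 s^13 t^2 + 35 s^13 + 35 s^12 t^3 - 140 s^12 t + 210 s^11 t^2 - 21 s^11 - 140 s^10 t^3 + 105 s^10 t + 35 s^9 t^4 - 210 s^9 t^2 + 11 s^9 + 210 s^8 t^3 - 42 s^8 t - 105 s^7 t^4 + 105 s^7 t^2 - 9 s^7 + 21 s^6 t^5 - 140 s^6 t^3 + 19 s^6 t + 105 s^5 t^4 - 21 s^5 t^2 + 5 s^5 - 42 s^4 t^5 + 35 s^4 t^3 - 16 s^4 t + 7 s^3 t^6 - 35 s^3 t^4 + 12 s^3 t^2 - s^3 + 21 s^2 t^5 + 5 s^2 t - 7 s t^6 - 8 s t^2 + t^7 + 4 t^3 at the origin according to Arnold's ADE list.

D_{8}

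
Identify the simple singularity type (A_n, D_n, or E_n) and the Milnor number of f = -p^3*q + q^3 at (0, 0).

Type E_7, Milnor number mu = 7.

The Hessian of f at 0 is [[0, 0], [0, 0]] with rank 0, so corank 2. A Groebner basis of the Jacobian ideal J(f) in C{p,q} is {p^3 - 3*q^2, p^2*q, q^3}; counting standard monomials gives mu = 7. Corank 2; j^3 = q^3 is a perfect cube, so E-series; the 4-jet and mu = 7 give E_7.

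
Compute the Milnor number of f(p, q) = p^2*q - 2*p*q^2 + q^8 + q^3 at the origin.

9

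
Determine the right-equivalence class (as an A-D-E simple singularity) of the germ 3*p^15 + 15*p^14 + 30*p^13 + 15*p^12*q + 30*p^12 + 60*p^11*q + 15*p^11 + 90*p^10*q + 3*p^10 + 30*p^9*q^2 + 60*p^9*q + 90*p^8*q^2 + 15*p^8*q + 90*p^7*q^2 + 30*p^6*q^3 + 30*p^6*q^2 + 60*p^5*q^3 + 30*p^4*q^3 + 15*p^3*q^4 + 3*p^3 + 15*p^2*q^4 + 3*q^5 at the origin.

The Hessian of f at 0 has rank 0. Corank 2; j^3 = 3*p^3 is a perfect cube, so E-series; the 5-jet and mu = 8 give E_8.

E_8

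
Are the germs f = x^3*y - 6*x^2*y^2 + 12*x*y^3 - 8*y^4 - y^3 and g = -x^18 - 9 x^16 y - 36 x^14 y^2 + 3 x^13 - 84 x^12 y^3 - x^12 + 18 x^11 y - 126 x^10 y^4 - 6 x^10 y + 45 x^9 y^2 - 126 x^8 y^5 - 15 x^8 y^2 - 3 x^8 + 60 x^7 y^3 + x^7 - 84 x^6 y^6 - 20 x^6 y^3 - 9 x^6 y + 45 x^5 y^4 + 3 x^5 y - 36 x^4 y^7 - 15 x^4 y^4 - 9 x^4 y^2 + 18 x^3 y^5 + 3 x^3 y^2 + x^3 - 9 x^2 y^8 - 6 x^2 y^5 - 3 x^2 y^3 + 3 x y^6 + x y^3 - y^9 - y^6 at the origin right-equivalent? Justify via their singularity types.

The Hessian of f at 0 has rank 0. Corank 2; j^3 = -y^3 is a perfect cube, so E-series; the 4-jet and mu = 7 give E_7. The Hessian of g at 0 has rank 0. Corank 2; j^3 = x^3 is a perfect cube, so E-series; the 4-jet and mu = 7 give E_7. Both have type E_7, hence right-equivalent.

Yes.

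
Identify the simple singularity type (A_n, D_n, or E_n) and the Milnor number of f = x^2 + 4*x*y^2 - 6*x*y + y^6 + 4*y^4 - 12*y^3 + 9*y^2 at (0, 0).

The Hessian of f at 0 is [[2, -6], [-6, 18]] with rank 1, so corank 1. A Groebner basis of the Jacobian ideal J(f) in C{x,y} is {x^3 + 27*x^2/2 - 135*x*y/2 - 81*x/2 + 243*y/2, x^2*y + 3*x^2 - 27*x*y/2 - 27*x/4 + 81*y/4, x/2 + y^2 - 3*y/2}; counting standard monomials gives mu = 5. Corank 1: A-series; mu = 5 gives A_5.

Type A5, Milnor number mu = 5.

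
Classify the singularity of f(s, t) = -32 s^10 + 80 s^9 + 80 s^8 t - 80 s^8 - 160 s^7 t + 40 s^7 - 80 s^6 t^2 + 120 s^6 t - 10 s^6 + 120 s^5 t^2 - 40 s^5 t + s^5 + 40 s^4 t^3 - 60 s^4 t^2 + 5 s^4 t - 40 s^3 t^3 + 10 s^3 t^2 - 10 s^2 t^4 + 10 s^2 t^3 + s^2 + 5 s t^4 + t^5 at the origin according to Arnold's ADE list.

A_4

The Hessian of f at 0 has rank 1. Corank 1: A-series; mu = 4 gives A_4.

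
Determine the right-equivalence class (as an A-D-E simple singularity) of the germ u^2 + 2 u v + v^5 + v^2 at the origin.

The Hessian of f at 0 has rank 1. Corank 1: A-series; mu = 4 gives A_4.

A_4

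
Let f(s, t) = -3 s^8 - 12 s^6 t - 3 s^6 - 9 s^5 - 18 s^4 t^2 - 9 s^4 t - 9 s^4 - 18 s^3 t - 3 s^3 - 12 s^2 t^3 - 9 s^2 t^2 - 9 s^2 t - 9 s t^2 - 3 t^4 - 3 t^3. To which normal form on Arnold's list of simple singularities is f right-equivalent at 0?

E6

The Hessian of f at 0 has rank 0. Corank 2; j^3 = -3*(s + t)^3 is a perfect cube, so E-series; the 4-jet and mu = 6 give E_6.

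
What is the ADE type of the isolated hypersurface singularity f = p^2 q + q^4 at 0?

D5

The Hessian of f at 0 has rank 0. Corank 2; j^3 = p^2*q has shape L^2 M (L != M), so D-series; mu = 5 gives D_5.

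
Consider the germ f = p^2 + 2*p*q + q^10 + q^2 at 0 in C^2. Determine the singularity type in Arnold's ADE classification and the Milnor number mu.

Type A9, Milnor number mu = 9.

The Hessian of f at 0 has rank 1. Corank 1: A-series; mu = 9 gives A_9.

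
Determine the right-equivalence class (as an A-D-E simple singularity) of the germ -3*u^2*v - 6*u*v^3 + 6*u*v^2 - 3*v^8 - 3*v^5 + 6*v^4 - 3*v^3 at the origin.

D_9

The Hessian of f at 0 has rank 0. Corank 2; j^3 = -3*v*(u - v)^2 has shape L^2 M (L != M), so D-series; mu = 9 gives D_9.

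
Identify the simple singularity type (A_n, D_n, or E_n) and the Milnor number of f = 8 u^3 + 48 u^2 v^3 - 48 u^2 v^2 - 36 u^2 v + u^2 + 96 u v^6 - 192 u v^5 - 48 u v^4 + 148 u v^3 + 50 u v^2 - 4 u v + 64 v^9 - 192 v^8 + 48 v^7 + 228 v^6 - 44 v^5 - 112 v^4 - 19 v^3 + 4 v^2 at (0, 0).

The Hessian of f at 0 has rank 1. Corank 1: A-series; mu = 2 gives A_2.

Type A2, Milnor number mu = 2.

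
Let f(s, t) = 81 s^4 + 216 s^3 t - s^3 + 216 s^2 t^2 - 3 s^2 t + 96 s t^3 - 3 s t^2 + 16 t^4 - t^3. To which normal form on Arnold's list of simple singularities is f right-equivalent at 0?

E_6

The Hessian of f at 0 is [[0, 0], [0, 0]] with rank 0, so corank 2. A Groebner basis of the Jacobian ideal J(f) in C{s,t} is {t^4, s*t^2 + 8*t^3/9, s^2 + 2*s*t + t^2}; counting standard monomials gives mu = 6. Corank 2; j^3 = -(s + t)^3 is a perfect cube, so E-series; the 4-jet and mu = 6 give E_6.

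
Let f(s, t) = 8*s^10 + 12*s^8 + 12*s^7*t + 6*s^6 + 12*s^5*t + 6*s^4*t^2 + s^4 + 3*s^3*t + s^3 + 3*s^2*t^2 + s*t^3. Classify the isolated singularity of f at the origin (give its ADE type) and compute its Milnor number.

The Hessian of f at 0 has rank 0. Corank 2; j^3 = s^3 is a perfect cube, so E-series; the 4-jet and mu = 7 give E_7.

Type E_{7}, Milnor number mu = 7.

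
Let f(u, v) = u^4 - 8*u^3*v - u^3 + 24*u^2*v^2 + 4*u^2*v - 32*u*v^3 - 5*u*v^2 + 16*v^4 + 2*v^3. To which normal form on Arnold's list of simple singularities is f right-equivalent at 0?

The Hessian of f at 0 is [[0, 0], [0, 0]] with rank 0, so corank 2. A Groebner basis of the Jacobian ideal J(f) in C{u,v} is {u*v^2 + u*v/4 - v^2/4, u*v/4 + v^3 - v^2/4, u^2 - 3*u*v + 2*v^2}; counting standard monomials gives mu = 5. Corank 2; j^3 = -(u - 2*v)*(u - v)^2 has shape L^2 M (L != M), so D-series; mu = 5 gives D_5.

D_{5}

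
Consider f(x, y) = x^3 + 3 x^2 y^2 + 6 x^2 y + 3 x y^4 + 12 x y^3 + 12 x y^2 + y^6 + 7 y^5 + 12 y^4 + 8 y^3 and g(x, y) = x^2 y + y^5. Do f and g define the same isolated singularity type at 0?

No.

The Hessian of f at 0 has rank 0. Corank 2; j^3 = (x + 2*y)^3 is a perfect cube, so E-series; the 5-jet and mu = 8 give E_8. The Hessian of g at 0 has rank 0. Corank 2; j^3 = x^2*y has shape L^2 M (L != M), so D-series; mu = 6 gives D_6. f is E_8 but g is D_6, hence not right-equivalent.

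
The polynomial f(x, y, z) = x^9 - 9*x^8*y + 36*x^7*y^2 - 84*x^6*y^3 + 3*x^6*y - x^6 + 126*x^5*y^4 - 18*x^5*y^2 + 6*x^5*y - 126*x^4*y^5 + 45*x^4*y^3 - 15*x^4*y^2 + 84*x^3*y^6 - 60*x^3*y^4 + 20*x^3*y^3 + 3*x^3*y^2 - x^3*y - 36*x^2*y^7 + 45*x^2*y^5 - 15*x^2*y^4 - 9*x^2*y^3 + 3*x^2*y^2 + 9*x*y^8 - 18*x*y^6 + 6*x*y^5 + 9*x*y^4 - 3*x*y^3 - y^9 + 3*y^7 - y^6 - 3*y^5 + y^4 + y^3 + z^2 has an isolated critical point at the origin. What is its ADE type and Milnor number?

Type E_{7}, Milnor number mu = 7.

The Hessian of f at 0 has rank 1. Corank 2; j^3 = y^3 is a perfect cube, so E-series; the 4-jet and mu = 7 give E_7.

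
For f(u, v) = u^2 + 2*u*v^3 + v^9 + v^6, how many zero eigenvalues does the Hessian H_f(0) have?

1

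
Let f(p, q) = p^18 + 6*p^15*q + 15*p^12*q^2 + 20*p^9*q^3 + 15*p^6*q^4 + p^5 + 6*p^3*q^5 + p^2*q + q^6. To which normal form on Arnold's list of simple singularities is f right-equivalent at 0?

D_{7}

The Hessian of f at 0 is [[0, 0], [0, 0]] with rank 0, so corank 2. A Groebner basis of the Jacobian ideal J(f) in C{p,q} is {p^2/6 + q^5, p^3, p*q}; counting standard monomials gives mu = 7. Corank 2; j^3 = p^2*q has shape L^2 M (L != M), so D-series; mu = 7 gives D_7.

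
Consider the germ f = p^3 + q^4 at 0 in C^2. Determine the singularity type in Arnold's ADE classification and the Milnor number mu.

Type E6, Milnor number mu = 6.

The Hessian of f at 0 is [[0, 0], [0, 0]] with rank 0, so corank 2. A Groebner basis of the Jacobian ideal J(f) in C{p,q} is {q^3, p^2}; counting standard monomials gives mu = 6. Corank 2; j^3 = p^3 is a perfect cube, so E-series; the 4-jet and mu = 6 give E_6.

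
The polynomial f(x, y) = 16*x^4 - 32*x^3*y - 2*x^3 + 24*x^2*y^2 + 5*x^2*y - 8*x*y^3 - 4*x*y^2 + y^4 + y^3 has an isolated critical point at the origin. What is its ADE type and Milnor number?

The Hessian of f at 0 is [[0, 0], [0, 0]] with rank 0, so corank 2. A Groebner basis of the Jacobian ideal J(f) in C{x,y} is {x*y^2 + x*y/8 - y^2/8, x*y/8 + y^3 - y^2/8, x^2 - 3*x*y/2 + y^2/2}; counting standard monomials gives mu = 5. Corank 2; j^3 = -(x - y)^2*(2*x - y) has shape L^2 M (L != M), so D-series; mu = 5 gives D_5.

Type D_5, Milnor number mu = 5.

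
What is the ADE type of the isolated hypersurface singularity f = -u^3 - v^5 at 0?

E8

The Hessian of f at 0 has rank 0. Corank 2; j^3 = -u^3 is a perfect cube, so E-series; the 5-jet and mu = 8 give E_8.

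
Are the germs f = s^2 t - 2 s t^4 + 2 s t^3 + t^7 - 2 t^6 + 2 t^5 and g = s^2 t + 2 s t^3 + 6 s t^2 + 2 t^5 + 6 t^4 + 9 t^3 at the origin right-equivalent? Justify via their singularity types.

The Hessian of f at 0 is [[0, 0], [0, 0]] with rank 0, so corank 2. A Groebner basis of the Jacobian ideal J(f) in C{s,t} is {s^3, s^2*t, -s^2/4 + s*t^2, s^2/4 + s*t + t^3}; counting standard monomials gives mu = 6. Corank 2; j^3 = s^2*t has shape L^2 M (L != M), so D-series; mu = 6 gives D_6. The Hessian of g at 0 is [[0, 0], [0, 0]] with rank 0, so corank 2. A Groebner basis of the Jacobian ideal J(g) in C{s,t} is {s^3 - 27*s^2/4 - 135*s*t/2 - 567*t^2/4, s^2*t + 3*s^2/2 + 18*s*t + 81*t^2/2, -s^2/4 + s*t^2 - 9*s*t/2 - 45*t^2/4, s*t + t^3 + 3*t^2}; counting standard monomials gives mu = 6. Corank 2; j^3 = t*(s + 3*t)^2 has shape L^2 M (L != M), so D-series; mu = 6 gives D_6. Both have type D_6, hence right-equivalent.

Yes.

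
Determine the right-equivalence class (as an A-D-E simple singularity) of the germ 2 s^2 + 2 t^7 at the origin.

A6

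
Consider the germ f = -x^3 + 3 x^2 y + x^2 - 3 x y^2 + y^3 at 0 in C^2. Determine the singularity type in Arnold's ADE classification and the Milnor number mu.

The Hessian of f at 0 is [[2, 0], [0, 0]] with rank 1, so corank 1. A Groebner basis of the Jacobian ideal J(f) in C{x,y} is {y^2, x}; counting standard monomials gives mu = 2. Corank 1: A-series; mu = 2 gives A_2.

Type A2, Milnor number mu = 2.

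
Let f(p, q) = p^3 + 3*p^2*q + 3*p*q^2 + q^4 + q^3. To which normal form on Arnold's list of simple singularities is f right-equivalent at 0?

E_{6}

The Hessian of f at 0 has rank 0. Corank 2; j^3 = (p + q)^3 is a perfect cube, so E-series; the 4-jet and mu = 6 give E_6.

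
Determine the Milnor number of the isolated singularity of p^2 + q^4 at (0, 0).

3

The Hessian of f at 0 has rank 1. Corank 1: A-series; mu = 3 gives A_3.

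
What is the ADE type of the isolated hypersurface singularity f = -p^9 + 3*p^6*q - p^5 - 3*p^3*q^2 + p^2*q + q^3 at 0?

D4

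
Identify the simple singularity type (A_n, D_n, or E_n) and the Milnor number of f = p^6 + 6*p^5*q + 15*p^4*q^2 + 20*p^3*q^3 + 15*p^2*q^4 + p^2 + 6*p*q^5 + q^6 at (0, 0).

Type A_5, Milnor number mu = 5.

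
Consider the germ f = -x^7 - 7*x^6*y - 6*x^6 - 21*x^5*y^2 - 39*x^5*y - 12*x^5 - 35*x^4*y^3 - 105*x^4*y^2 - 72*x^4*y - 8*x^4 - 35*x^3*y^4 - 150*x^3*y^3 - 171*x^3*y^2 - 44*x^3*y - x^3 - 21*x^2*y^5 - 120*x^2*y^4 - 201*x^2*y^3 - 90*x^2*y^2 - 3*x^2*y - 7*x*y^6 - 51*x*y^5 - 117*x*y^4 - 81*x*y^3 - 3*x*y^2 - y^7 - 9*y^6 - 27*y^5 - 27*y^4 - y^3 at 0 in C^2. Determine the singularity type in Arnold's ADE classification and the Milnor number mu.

Type E7, Milnor number mu = 7.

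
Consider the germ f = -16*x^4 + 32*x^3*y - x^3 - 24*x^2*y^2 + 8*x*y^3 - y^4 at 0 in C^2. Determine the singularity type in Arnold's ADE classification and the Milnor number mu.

The Hessian of f at 0 is [[0, 0], [0, 0]] with rank 0, so corank 2. A Groebner basis of the Jacobian ideal J(f) in C{x,y} is {y^4, x*y^2 - y^3/6, x^2}; counting standard monomials gives mu = 6. Corank 2; j^3 = -x^3 is a perfect cube, so E-series; the 4-jet and mu = 6 give E_6.

Type E6, Milnor number mu = 6.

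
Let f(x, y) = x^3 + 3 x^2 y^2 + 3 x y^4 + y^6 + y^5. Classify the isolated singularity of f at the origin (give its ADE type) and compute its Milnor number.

The Hessian of f at 0 has rank 0. Corank 2; j^3 = x^3 is a perfect cube, so E-series; the 5-jet and mu = 8 give E_8.

Type E_{8}, Milnor number mu = 8.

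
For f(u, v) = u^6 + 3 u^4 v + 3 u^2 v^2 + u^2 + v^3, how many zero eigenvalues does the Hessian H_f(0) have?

1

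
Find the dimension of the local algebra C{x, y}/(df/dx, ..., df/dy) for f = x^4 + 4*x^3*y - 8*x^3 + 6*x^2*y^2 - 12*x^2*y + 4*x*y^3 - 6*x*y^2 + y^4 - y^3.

6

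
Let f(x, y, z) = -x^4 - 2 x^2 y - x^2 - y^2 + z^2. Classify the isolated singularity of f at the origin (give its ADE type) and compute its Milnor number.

Type A_{1}, Milnor number mu = 1.

The Hessian of f at 0 has rank 3. Corank 0: nondegenerate Morse point, so A_1.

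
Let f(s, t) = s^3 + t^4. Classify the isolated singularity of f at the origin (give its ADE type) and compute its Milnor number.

The Hessian of f at 0 has rank 0. Corank 2; j^3 = s^3 is a perfect cube, so E-series; the 4-jet and mu = 6 give E_6.

Type E_6, Milnor number mu = 6.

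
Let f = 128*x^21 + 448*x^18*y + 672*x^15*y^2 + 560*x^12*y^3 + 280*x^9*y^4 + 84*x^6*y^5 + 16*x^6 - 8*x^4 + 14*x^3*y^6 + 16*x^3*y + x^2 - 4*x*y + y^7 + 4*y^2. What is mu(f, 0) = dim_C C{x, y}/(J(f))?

The Hessian of f at 0 is [[2, -4], [-4, 8]] with rank 1, so corank 1. A Groebner basis of the Jacobian ideal J(f) in C{x,y} is {-x*y/32 + y^4 + y^2/16, x*y^2 - x/48 - 4*y^3/3 + y/24, x^2 - 4*x*y + 4*y^2}; counting standard monomials gives mu = 6. Corank 1: A-series; mu = 6 gives A_6.

6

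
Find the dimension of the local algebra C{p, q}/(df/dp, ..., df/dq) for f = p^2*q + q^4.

5

The Hessian of f at 0 is [[0, 0], [0, 0]] with rank 0, so corank 2. A Groebner basis of the Jacobian ideal J(f) in C{p,q} is {p^3, p^2/4 + q^3, p*q}; counting standard monomials gives mu = 5. Corank 2; j^3 = p^2*q has shape L^2 M (L != M), so D-series; mu = 5 gives D_5.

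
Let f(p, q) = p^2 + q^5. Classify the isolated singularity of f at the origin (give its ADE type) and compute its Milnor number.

The Hessian of f at 0 has rank 1. Corank 1: A-series; mu = 4 gives A_4.

Type A_4, Milnor number mu = 4.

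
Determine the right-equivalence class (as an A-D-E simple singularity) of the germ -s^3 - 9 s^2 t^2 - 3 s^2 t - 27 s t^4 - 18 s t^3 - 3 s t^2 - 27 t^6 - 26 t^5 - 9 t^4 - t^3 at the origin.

The Hessian of f at 0 has rank 0. Corank 2; j^3 = -(s + t)^3 is a perfect cube, so E-series; the 5-jet and mu = 8 give E_8.

E_8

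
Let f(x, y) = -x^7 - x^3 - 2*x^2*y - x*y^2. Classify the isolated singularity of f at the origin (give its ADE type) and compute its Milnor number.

Type D8, Milnor number mu = 8.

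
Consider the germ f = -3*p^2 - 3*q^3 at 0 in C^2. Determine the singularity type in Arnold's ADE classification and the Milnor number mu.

Type A_2, Milnor number mu = 2.

The Hessian of f at 0 is [[-6, 0], [0, 0]] with rank 1, so corank 1. A Groebner basis of the Jacobian ideal J(f) in C{p,q} is {q^2, p}; counting standard monomials gives mu = 2. Corank 1: A-series; mu = 2 gives A_2.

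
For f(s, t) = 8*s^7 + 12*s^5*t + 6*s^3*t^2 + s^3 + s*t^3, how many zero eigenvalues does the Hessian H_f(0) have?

2

The Hessian at 0 is [[0, 0], [0, 0]] of rank 0; hence corank 2.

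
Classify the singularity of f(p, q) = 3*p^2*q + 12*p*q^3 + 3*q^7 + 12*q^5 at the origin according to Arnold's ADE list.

The Hessian of f at 0 is [[0, 0], [0, 0]] with rank 0, so corank 2. A Groebner basis of the Jacobian ideal J(f) in C{p,q} is {p^2*q^2 + 4*p^2/7 + 8*p*q^2/7, p^3 - 8*p^2/7 - 16*p*q^2/7, p*q/2 + q^3}; counting standard monomials gives mu = 8. Corank 2; j^3 = 3*p^2*q has shape L^2 M (L != M), so D-series; mu = 8 gives D_8.

D8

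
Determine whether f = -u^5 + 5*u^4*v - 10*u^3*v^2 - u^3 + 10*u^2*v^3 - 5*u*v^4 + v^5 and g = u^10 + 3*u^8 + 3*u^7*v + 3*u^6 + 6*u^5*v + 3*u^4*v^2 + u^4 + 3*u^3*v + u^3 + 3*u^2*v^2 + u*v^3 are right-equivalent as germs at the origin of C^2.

No.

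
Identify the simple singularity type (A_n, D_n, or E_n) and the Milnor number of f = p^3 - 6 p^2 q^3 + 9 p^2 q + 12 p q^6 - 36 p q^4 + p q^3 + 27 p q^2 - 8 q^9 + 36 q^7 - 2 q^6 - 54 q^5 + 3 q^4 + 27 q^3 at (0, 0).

The Hessian of f at 0 has rank 0. Corank 2; j^3 = (p + 3*q)^3 is a perfect cube, so E-series; the 4-jet and mu = 7 give E_7.

Type E7, Milnor number mu = 7.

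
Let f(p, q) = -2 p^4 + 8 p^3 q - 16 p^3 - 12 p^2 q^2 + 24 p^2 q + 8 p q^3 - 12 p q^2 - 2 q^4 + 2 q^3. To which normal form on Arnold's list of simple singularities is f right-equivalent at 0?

The Hessian of f at 0 is [[0, 0], [0, 0]] with rank 0, so corank 2. A Groebner basis of the Jacobian ideal J(f) in C{p,q} is {q^4, p*q^2 - 2*q^3/3, p^2 - p*q + q^2/4}; counting standard monomials gives mu = 6. Corank 2; j^3 = -2*(2*p - q)^3 is a perfect cube, so E-series; the 4-jet and mu = 6 give E_6.

E6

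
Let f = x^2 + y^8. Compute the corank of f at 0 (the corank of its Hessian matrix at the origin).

1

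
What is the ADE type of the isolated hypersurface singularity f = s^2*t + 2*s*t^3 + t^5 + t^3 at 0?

D_{4}

The Hessian of f at 0 has rank 0. Corank 2; j^3 = t*(s^2 + t^2) splits into three distinct lines over C (the quadratic factor has nonzero discriminant), so D_4.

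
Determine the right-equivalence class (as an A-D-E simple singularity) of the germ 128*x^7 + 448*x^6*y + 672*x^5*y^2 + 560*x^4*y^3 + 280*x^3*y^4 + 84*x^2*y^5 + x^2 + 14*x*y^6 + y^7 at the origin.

The Hessian of f at 0 has rank 1. Corank 1: A-series; mu = 6 gives A_6.

A6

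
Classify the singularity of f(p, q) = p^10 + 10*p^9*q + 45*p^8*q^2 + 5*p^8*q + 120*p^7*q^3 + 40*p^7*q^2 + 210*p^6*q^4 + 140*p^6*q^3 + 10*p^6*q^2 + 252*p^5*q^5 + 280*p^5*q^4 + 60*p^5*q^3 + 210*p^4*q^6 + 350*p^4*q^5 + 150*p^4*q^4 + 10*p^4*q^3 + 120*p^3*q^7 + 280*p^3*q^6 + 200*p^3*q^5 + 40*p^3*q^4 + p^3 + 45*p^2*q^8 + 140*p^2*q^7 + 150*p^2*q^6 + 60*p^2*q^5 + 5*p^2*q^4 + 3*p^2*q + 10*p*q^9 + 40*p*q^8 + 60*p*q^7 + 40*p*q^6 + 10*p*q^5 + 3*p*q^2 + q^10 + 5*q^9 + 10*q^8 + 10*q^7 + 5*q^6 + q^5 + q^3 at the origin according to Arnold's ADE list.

E_8

The Hessian of f at 0 is [[0, 0], [0, 0]] with rank 0, so corank 2. A Groebner basis of the Jacobian ideal J(f) in C{p,q} is {q^4, p^2 + 2*p*q + q^2}; counting standard monomials gives mu = 8. Corank 2; j^3 = (p + q)^3 is a perfect cube, so E-series; the 5-jet and mu = 8 give E_8.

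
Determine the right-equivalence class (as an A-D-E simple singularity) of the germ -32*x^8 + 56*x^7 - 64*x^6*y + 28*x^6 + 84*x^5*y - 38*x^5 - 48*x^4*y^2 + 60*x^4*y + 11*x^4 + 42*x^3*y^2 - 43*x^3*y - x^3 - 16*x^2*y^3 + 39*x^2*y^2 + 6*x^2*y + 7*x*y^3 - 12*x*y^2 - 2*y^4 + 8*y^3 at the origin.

E7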